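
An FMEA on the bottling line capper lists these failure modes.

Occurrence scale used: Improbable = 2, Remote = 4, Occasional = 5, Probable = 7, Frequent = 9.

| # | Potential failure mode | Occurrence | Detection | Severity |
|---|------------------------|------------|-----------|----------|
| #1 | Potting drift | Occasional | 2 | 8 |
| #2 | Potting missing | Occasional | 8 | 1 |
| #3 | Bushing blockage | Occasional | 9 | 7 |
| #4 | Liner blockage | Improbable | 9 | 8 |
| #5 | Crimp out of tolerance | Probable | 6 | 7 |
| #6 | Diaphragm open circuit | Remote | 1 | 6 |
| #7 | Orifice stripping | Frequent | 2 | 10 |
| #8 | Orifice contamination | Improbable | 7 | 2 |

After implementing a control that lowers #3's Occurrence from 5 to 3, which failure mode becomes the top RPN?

RPN = Severity × Occurrence × Detection:
  #1: 8 × 5 × 2 = 80
  #2: 1 × 5 × 8 = 40
  #3: 7 × 5 × 9 = 315
  #4: 8 × 2 × 9 = 144
  #5: 7 × 7 × 6 = 294
  #6: 6 × 4 × 1 = 24
  #7: 10 × 9 × 2 = 180
  #8: 2 × 2 × 7 = 28
After action: #3 → 7 × 3 × 9 = 189.
Revised RPNs: #5=294, #3=189, #7=180, #4=144, #1=80, #2=40, #8=28, #6=24.
Highest is now #5 (294).

#5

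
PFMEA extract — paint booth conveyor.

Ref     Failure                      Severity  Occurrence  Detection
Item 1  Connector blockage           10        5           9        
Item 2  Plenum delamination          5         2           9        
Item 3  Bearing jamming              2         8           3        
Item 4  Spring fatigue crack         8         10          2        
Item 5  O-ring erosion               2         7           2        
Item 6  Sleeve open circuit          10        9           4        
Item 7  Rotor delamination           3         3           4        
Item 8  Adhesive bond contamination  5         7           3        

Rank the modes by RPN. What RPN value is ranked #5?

90

RPN = Severity × Occurrence × Detection:
  Item 1: 10 × 5 × 9 = 450
  Item 2: 5 × 2 × 9 = 90
  Item 3: 2 × 8 × 3 = 48
  Item 4: 8 × 10 × 2 = 160
  Item 5: 2 × 7 × 2 = 28
  Item 6: 10 × 9 × 4 = 360
  Item 7: 3 × 3 × 4 = 36
  Item 8: 5 × 7 × 3 = 105
Sorted descending: 450, 360, 160, 105, 90, 48, 36, 28.
The fifth-highest RPN is 90 (Item 2).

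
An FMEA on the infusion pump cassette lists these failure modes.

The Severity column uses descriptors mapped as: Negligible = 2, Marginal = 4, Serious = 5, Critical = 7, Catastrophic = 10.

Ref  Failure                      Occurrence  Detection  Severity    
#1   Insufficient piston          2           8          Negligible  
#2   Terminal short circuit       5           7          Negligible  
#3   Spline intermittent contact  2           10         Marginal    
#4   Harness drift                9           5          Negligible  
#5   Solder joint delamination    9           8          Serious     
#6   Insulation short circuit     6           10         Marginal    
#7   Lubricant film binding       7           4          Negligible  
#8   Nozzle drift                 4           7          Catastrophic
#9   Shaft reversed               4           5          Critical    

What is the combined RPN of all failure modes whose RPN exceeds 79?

1190

RPN = Severity × Occurrence × Detection:
  #1: 2 × 2 × 8 = 32
  #2: 2 × 5 × 7 = 70
  #3: 4 × 2 × 10 = 80
  #4: 2 × 9 × 5 = 90
  #5: 5 × 9 × 8 = 360
  #6: 4 × 6 × 10 = 240
  #7: 2 × 7 × 4 = 56
  #8: 10 × 4 × 7 = 280
  #9: 7 × 4 × 5 = 140
RPN > 79: #3 (80), #4 (90), #5 (360), #6 (240), #8 (280), #9 (140).
Sum: 80 + 90 + 360 + 240 + 280 + 140 = 1190.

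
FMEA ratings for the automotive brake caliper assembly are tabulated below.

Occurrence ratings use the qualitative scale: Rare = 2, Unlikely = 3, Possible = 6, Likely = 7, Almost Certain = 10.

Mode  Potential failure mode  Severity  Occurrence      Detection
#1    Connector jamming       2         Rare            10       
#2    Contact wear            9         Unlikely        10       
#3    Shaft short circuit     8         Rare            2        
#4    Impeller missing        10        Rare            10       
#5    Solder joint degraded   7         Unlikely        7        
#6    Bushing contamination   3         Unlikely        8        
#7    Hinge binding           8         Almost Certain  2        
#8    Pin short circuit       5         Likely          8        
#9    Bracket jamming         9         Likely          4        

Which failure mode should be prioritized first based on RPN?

#8

RPN = Severity × Occurrence × Detection:
  #1: 2 × 2 × 10 = 40
  #2: 9 × 3 × 10 = 270
  #3: 8 × 2 × 2 = 32
  #4: 10 × 2 × 10 = 200
  #5: 7 × 3 × 7 = 147
  #6: 3 × 3 × 8 = 72
  #7: 8 × 10 × 2 = 160
  #8: 5 × 7 × 8 = 280
  #9: 9 × 7 × 4 = 252
Highest RPN is 280 → #8.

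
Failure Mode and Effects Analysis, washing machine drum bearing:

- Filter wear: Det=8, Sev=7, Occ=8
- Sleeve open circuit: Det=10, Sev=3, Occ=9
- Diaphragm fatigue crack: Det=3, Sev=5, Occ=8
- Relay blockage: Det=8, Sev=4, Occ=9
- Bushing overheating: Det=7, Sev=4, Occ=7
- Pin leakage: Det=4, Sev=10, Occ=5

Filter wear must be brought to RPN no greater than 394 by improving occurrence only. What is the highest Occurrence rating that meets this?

Filter wear: S=7, O=8, D=8 → current RPN = 448.
Fixed product = 56. Need 56 × O ≤ 394, so O ≤ 394/56 = 7.04.
Maximum integer Occurrence rating = 7 (gives RPN 392; O=8 would give 448 > 394).

7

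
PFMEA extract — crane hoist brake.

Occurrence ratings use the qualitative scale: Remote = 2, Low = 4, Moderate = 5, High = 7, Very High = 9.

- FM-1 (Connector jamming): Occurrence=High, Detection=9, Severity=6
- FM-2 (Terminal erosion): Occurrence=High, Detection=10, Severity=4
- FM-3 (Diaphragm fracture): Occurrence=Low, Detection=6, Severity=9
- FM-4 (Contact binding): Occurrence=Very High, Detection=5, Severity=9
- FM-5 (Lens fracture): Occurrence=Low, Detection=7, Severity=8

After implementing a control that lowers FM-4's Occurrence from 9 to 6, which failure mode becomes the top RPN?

RPN = Severity × Occurrence × Detection:
  FM-1: 6 × 7 × 9 = 378
  FM-2: 4 × 7 × 10 = 280
  FM-3: 9 × 4 × 6 = 216
  FM-4: 9 × 9 × 5 = 405
  FM-5: 8 × 4 × 7 = 224
After action: FM-4 → 9 × 6 × 5 = 270.
Revised RPNs: FM-1=378, FM-2=280, FM-4=270, FM-5=224, FM-3=216.
Highest is now FM-1 (378).

FM-1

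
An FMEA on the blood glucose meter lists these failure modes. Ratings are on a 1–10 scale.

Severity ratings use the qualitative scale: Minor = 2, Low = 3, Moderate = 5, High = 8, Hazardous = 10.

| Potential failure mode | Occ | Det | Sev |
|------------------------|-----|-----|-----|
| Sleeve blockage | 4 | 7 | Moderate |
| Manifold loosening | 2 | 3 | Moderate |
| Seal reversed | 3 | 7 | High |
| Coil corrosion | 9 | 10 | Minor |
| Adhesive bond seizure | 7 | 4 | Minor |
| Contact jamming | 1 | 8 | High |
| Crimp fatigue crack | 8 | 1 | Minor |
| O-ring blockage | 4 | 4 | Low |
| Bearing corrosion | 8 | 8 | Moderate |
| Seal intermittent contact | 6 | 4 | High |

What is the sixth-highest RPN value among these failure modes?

RPN = Severity × Occurrence × Detection:
  Sleeve blockage: 5 × 4 × 7 = 140
  Manifold loosening: 5 × 2 × 3 = 30
  Seal reversed: 8 × 3 × 7 = 168
  Coil corrosion: 2 × 9 × 10 = 180
  Adhesive bond seizure: 2 × 7 × 4 = 56
  Contact jamming: 8 × 1 × 8 = 64
  Crimp fatigue crack: 2 × 8 × 1 = 16
  O-ring blockage: 3 × 4 × 4 = 48
  Bearing corrosion: 5 × 8 × 8 = 320
  Seal intermittent contact: 8 × 6 × 4 = 192
Sorted descending: 320, 192, 180, 168, 140, 64, 56, 48, 30, 16.
The sixth-highest RPN is 64 (Contact jamming).

64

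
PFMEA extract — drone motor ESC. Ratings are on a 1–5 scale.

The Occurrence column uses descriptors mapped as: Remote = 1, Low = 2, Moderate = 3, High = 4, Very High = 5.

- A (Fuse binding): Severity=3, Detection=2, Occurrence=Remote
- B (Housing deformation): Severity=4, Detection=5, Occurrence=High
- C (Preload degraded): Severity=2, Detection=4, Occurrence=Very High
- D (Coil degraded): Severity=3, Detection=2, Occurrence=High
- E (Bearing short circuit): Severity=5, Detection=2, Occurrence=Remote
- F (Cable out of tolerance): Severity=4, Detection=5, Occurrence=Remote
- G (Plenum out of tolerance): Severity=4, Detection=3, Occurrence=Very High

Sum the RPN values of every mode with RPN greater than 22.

204

RPN = Severity × Occurrence × Detection:
  A: 3 × 1 × 2 = 6
  B: 4 × 4 × 5 = 80
  C: 2 × 5 × 4 = 40
  D: 3 × 4 × 2 = 24
  E: 5 × 1 × 2 = 10
  F: 4 × 1 × 5 = 20
  G: 4 × 5 × 3 = 60
RPN > 22: B (80), C (40), D (24), G (60).
Sum: 80 + 40 + 24 + 60 = 204.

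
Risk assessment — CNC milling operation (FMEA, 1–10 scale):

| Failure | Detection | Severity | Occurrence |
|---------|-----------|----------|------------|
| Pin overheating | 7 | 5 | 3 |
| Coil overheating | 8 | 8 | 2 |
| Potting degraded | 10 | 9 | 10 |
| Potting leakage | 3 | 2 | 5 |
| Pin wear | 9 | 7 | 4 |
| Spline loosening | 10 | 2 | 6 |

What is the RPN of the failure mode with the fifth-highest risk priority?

105

RPN = Severity × Occurrence × Detection:
  Pin overheating: 5 × 3 × 7 = 105
  Coil overheating: 8 × 2 × 8 = 128
  Potting degraded: 9 × 10 × 10 = 900
  Potting leakage: 2 × 5 × 3 = 30
  Pin wear: 7 × 4 × 9 = 252
  Spline loosening: 2 × 6 × 10 = 120
Sorted descending: 900, 252, 128, 120, 105, 30.
The fifth-highest RPN is 105 (Pin overheating).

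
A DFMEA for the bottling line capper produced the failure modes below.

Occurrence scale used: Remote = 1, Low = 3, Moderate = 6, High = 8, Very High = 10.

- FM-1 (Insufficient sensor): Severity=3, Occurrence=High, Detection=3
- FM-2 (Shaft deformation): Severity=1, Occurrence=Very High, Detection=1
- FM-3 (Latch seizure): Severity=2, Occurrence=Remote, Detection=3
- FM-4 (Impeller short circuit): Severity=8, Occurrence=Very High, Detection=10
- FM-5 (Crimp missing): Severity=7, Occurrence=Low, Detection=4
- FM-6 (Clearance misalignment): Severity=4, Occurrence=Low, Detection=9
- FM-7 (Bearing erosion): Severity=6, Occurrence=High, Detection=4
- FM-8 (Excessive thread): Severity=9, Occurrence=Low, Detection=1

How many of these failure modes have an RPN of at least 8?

RPN = Severity × Occurrence × Detection:
  FM-1: 3 × 8 × 3 = 72
  FM-2: 1 × 10 × 1 = 10
  FM-3: 2 × 1 × 3 = 6
  FM-4: 8 × 10 × 10 = 800
  FM-5: 7 × 3 × 4 = 84
  FM-6: 4 × 3 × 9 = 108
  FM-7: 6 × 8 × 4 = 192
  FM-8: 9 × 3 × 1 = 27
Modes with RPN ≥ 8: FM-1 (72), FM-2 (10), FM-4 (800), FM-5 (84), FM-6 (108), FM-7 (192), FM-8 (27) → 7.

7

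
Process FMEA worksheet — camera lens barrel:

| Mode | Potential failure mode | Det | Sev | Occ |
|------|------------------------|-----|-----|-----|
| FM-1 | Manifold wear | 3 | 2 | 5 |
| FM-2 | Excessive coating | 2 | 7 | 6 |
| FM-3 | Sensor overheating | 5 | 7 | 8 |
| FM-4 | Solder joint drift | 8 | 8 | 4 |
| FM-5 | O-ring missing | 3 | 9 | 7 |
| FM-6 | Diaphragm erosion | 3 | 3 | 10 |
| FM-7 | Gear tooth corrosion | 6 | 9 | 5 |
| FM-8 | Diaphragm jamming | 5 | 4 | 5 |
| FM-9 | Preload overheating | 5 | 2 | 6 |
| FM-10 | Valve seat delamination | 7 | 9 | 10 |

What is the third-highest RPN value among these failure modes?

RPN = Severity × Occurrence × Detection:
  FM-1: 2 × 5 × 3 = 30
  FM-2: 7 × 6 × 2 = 84
  FM-3: 7 × 8 × 5 = 280
  FM-4: 8 × 4 × 8 = 256
  FM-5: 9 × 7 × 3 = 189
  FM-6: 3 × 10 × 3 = 90
  FM-7: 9 × 5 × 6 = 270
  FM-8: 4 × 5 × 5 = 100
  FM-9: 2 × 6 × 5 = 60
  FM-10: 9 × 10 × 7 = 630
Sorted descending: 630, 280, 270, 256, 189, 100, 90, 84, 60, 30.
The third-highest RPN is 270 (FM-7).

270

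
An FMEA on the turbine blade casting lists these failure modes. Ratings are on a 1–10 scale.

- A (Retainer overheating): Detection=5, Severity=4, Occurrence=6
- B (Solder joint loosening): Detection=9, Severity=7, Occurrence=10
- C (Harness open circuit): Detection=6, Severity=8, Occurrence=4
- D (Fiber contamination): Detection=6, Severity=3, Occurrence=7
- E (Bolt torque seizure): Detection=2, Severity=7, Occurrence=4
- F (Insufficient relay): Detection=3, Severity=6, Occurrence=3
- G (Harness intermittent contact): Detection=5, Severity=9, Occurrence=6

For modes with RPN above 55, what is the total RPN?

RPN = Severity × Occurrence × Detection:
  A: 4 × 6 × 5 = 120
  B: 7 × 10 × 9 = 630
  C: 8 × 4 × 6 = 192
  D: 3 × 7 × 6 = 126
  E: 7 × 4 × 2 = 56
  F: 6 × 3 × 3 = 54
  G: 9 × 6 × 5 = 270
RPN > 55: A (120), B (630), C (192), D (126), E (56), G (270).
Sum: 120 + 630 + 192 + 126 + 56 + 270 = 1394.

1394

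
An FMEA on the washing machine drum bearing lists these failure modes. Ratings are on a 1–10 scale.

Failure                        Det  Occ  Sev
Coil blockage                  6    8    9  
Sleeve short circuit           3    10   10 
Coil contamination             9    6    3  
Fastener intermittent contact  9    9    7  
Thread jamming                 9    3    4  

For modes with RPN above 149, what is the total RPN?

1461

RPN = Severity × Occurrence × Detection:
  Coil blockage: 9 × 8 × 6 = 432
  Sleeve short circuit: 10 × 10 × 3 = 300
  Coil contamination: 3 × 6 × 9 = 162
  Fastener intermittent contact: 7 × 9 × 9 = 567
  Thread jamming: 4 × 3 × 9 = 108
RPN > 149: Coil blockage (432), Sleeve short circuit (300), Coil contamination (162), Fastener intermittent contact (567).
Sum: 432 + 300 + 162 + 567 = 1461.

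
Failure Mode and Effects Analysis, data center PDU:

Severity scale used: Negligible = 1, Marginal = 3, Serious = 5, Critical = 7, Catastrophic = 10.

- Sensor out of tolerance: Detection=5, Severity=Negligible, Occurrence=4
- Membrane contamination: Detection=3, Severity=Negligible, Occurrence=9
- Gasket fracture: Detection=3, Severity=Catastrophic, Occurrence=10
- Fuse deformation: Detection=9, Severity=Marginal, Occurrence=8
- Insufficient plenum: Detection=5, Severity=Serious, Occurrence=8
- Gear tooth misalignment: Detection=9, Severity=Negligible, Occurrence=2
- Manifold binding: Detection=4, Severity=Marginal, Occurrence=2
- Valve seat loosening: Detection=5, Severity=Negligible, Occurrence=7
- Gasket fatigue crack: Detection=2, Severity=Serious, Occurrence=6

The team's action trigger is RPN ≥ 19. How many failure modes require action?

RPN = Severity × Occurrence × Detection:
  Sensor out of tolerance: 1 × 4 × 5 = 20
  Membrane contamination: 1 × 9 × 3 = 27
  Gasket fracture: 10 × 10 × 3 = 300
  Fuse deformation: 3 × 8 × 9 = 216
  Insufficient plenum: 5 × 8 × 5 = 200
  Gear tooth misalignment: 1 × 2 × 9 = 18
  Manifold binding: 3 × 2 × 4 = 24
  Valve seat loosening: 1 × 7 × 5 = 35
  Gasket fatigue crack: 5 × 6 × 2 = 60
Modes with RPN ≥ 19: Sensor out of tolerance (20), Membrane contamination (27), Gasket fracture (300), Fuse deformation (216), Insufficient plenum (200), Manifold binding (24), Valve seat loosening (35), Gasket fatigue crack (60) → 8.

8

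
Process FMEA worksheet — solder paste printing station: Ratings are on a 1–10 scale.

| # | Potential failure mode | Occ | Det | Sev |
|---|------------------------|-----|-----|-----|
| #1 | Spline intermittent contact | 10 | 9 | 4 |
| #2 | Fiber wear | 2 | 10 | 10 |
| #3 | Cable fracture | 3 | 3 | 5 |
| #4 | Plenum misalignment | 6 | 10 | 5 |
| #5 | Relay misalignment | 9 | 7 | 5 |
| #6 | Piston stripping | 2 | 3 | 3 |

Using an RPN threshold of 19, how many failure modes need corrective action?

RPN = Severity × Occurrence × Detection:
  #1: 4 × 10 × 9 = 360
  #2: 10 × 2 × 10 = 200
  #3: 5 × 3 × 3 = 45
  #4: 5 × 6 × 10 = 300
  #5: 5 × 9 × 7 = 315
  #6: 3 × 2 × 3 = 18
Modes with RPN ≥ 19: #1 (360), #2 (200), #3 (45), #4 (300), #5 (315) → 5.

5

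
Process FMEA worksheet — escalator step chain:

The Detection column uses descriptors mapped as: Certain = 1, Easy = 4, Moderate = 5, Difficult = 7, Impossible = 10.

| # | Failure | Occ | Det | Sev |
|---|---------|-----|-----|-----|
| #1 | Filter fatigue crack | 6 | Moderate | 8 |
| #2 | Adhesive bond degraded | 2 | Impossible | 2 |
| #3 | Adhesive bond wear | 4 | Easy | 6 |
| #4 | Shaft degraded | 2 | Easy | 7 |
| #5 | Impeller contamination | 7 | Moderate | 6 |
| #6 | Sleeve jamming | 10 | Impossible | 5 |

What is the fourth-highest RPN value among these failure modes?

RPN = Severity × Occurrence × Detection:
  #1: 8 × 6 × 5 = 240
  #2: 2 × 2 × 10 = 40
  #3: 6 × 4 × 4 = 96
  #4: 7 × 2 × 4 = 56
  #5: 6 × 7 × 5 = 210
  #6: 5 × 10 × 10 = 500
Sorted descending: 500, 240, 210, 96, 56, 40.
The fourth-highest RPN is 96 (#3).

96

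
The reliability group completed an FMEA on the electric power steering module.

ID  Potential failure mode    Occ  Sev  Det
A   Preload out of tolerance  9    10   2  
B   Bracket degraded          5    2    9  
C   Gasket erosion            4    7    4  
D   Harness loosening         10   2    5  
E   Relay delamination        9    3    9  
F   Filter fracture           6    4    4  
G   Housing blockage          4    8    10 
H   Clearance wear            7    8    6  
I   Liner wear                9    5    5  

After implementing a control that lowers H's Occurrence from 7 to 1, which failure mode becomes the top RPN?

RPN = Severity × Occurrence × Detection:
  A: 10 × 9 × 2 = 180
  B: 2 × 5 × 9 = 90
  C: 7 × 4 × 4 = 112
  D: 2 × 10 × 5 = 100
  E: 3 × 9 × 9 = 243
  F: 4 × 6 × 4 = 96
  G: 8 × 4 × 10 = 320
  H: 8 × 7 × 6 = 336
  I: 5 × 9 × 5 = 225
After action: H → 8 × 1 × 6 = 48.
Revised RPNs: G=320, E=243, I=225, A=180, C=112, D=100, F=96, B=90, H=48.
Highest is now G (320).

G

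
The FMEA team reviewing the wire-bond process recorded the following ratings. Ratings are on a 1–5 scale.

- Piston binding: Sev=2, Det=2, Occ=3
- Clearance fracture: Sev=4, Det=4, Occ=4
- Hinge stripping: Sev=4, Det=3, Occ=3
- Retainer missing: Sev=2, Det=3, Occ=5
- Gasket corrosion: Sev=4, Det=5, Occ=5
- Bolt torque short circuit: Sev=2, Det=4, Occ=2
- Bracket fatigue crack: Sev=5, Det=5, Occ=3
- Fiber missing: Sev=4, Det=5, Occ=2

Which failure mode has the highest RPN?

RPN = Severity × Occurrence × Detection:
  Piston binding: 2 × 3 × 2 = 12
  Clearance fracture: 4 × 4 × 4 = 64
  Hinge stripping: 4 × 3 × 3 = 36
  Retainer missing: 2 × 5 × 3 = 30
  Gasket corrosion: 4 × 5 × 5 = 100
  Bolt torque short circuit: 2 × 2 × 4 = 16
  Bracket fatigue crack: 5 × 3 × 5 = 75
  Fiber missing: 4 × 2 × 5 = 40
Highest RPN is 100 → Gasket corrosion.

Gasket corrosion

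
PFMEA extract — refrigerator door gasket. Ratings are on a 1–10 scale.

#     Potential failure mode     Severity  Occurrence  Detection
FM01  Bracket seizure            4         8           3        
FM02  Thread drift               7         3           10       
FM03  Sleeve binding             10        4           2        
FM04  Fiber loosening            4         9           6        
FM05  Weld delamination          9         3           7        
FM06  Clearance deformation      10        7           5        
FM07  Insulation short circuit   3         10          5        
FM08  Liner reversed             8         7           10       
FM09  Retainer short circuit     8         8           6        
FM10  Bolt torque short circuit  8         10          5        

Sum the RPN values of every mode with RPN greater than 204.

RPN = Severity × Occurrence × Detection:
  FM01: 4 × 8 × 3 = 96
  FM02: 7 × 3 × 10 = 210
  FM03: 10 × 4 × 2 = 80
  FM04: 4 × 9 × 6 = 216
  FM05: 9 × 3 × 7 = 189
  FM06: 10 × 7 × 5 = 350
  FM07: 3 × 10 × 5 = 150
  FM08: 8 × 7 × 10 = 560
  FM09: 8 × 8 × 6 = 384
  FM10: 8 × 10 × 5 = 400
RPN > 204: FM02 (210), FM04 (216), FM06 (350), FM08 (560), FM09 (384), FM10 (400).
Sum: 210 + 216 + 350 + 560 + 384 + 400 = 2120.

2120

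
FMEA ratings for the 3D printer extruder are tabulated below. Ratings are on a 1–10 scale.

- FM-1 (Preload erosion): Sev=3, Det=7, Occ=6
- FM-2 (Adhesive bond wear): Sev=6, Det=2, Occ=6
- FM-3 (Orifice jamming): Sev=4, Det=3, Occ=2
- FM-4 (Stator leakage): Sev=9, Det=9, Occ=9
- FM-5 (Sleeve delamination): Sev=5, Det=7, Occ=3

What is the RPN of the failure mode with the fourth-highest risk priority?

72

RPN = Severity × Occurrence × Detection:
  FM-1: 3 × 6 × 7 = 126
  FM-2: 6 × 6 × 2 = 72
  FM-3: 4 × 2 × 3 = 24
  FM-4: 9 × 9 × 9 = 729
  FM-5: 5 × 3 × 7 = 105
Sorted descending: 729, 126, 105, 72, 24.
The fourth-highest RPN is 72 (FM-2).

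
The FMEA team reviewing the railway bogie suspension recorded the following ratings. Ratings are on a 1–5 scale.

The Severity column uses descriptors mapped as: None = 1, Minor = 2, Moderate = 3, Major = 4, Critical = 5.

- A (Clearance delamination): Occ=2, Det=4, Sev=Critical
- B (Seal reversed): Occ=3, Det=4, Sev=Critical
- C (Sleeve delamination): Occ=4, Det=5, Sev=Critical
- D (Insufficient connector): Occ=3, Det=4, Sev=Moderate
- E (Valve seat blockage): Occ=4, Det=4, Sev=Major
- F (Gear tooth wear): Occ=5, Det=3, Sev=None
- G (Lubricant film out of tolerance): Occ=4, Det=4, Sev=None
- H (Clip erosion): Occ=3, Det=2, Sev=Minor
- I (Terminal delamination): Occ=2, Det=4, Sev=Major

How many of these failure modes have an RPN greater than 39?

4

RPN = Severity × Occurrence × Detection:
  A: 5 × 2 × 4 = 40
  B: 5 × 3 × 4 = 60
  C: 5 × 4 × 5 = 100
  D: 3 × 3 × 4 = 36
  E: 4 × 4 × 4 = 64
  F: 1 × 5 × 3 = 15
  G: 1 × 4 × 4 = 16
  H: 2 × 3 × 2 = 12
  I: 4 × 2 × 4 = 32
Modes with RPN > 39: A (40), B (60), C (100), E (64) → 4.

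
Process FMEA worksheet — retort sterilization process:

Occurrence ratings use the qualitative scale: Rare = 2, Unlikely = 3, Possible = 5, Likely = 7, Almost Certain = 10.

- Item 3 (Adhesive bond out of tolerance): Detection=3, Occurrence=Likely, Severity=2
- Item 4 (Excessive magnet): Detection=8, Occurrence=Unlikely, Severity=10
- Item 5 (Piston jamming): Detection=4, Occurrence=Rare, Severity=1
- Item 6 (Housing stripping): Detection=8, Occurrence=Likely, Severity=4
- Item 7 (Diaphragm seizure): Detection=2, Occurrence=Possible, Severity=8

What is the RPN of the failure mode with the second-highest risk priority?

RPN = Severity × Occurrence × Detection:
  Item 3: 2 × 7 × 3 = 42
  Item 4: 10 × 3 × 8 = 240
  Item 5: 1 × 2 × 4 = 8
  Item 6: 4 × 7 × 8 = 224
  Item 7: 8 × 5 × 2 = 80
Sorted descending: 240, 224, 80, 42, 8.
The second-highest RPN is 224 (Item 6).

224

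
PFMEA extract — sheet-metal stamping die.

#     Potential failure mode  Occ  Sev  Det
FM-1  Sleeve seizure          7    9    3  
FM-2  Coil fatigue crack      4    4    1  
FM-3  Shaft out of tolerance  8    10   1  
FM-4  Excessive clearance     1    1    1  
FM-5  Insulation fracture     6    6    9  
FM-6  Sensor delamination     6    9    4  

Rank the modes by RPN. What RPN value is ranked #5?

RPN = Severity × Occurrence × Detection:
  FM-1: 9 × 7 × 3 = 189
  FM-2: 4 × 4 × 1 = 16
  FM-3: 10 × 8 × 1 = 80
  FM-4: 1 × 1 × 1 = 1
  FM-5: 6 × 6 × 9 = 324
  FM-6: 9 × 6 × 4 = 216
Sorted descending: 324, 216, 189, 80, 16, 1.
The fifth-highest RPN is 16 (FM-2).

16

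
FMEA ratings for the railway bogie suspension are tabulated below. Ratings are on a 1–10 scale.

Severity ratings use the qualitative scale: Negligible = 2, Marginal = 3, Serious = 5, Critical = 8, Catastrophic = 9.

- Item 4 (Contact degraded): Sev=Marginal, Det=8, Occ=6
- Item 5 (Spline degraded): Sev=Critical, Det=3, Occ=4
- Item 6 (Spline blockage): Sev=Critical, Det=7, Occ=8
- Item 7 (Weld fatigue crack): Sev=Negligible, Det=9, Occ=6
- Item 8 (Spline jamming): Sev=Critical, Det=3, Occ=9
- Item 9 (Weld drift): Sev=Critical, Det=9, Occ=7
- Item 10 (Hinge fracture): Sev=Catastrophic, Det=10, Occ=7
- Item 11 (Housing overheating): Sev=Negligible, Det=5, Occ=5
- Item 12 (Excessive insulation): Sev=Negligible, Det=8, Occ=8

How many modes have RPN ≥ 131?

5

RPN = Severity × Occurrence × Detection:
  Item 4: 3 × 6 × 8 = 144
  Item 5: 8 × 4 × 3 = 96
  Item 6: 8 × 8 × 7 = 448
  Item 7: 2 × 6 × 9 = 108
  Item 8: 8 × 9 × 3 = 216
  Item 9: 8 × 7 × 9 = 504
  Item 10: 9 × 7 × 10 = 630
  Item 11: 2 × 5 × 5 = 50
  Item 12: 2 × 8 × 8 = 128
Modes with RPN ≥ 131: Item 4 (144), Item 6 (448), Item 8 (216), Item 9 (504), Item 10 (630) → 5.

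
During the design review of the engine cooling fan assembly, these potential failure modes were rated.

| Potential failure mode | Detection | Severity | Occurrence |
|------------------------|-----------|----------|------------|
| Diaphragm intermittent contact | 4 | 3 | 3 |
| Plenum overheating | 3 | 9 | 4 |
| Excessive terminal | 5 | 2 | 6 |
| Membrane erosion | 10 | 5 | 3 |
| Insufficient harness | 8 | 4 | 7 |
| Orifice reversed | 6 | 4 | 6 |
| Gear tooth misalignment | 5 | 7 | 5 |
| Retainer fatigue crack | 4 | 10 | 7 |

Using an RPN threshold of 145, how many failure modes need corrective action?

RPN = Severity × Occurrence × Detection:
  Diaphragm intermittent contact: 3 × 3 × 4 = 36
  Plenum overheating: 9 × 4 × 3 = 108
  Excessive terminal: 2 × 6 × 5 = 60
  Membrane erosion: 5 × 3 × 10 = 150
  Insufficient harness: 4 × 7 × 8 = 224
  Orifice reversed: 4 × 6 × 6 = 144
  Gear tooth misalignment: 7 × 5 × 5 = 175
  Retainer fatigue crack: 10 × 7 × 4 = 280
Modes with RPN ≥ 145: Membrane erosion (150), Insufficient harness (224), Gear tooth misalignment (175), Retainer fatigue crack (280) → 4.

4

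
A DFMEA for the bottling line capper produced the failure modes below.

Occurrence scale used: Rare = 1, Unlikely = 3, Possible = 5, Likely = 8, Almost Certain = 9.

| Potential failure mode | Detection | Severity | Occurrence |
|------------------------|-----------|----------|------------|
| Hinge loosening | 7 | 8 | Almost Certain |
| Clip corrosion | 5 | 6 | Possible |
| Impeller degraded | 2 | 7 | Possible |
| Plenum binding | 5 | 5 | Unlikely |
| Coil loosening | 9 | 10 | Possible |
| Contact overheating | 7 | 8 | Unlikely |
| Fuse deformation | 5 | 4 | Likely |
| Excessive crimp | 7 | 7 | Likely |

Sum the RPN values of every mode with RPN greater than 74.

RPN = Severity × Occurrence × Detection:
  Hinge loosening: 8 × 9 × 7 = 504
  Clip corrosion: 6 × 5 × 5 = 150
  Impeller degraded: 7 × 5 × 2 = 70
  Plenum binding: 5 × 3 × 5 = 75
  Coil loosening: 10 × 5 × 9 = 450
  Contact overheating: 8 × 3 × 7 = 168
  Fuse deformation: 4 × 8 × 5 = 160
  Excessive crimp: 7 × 8 × 7 = 392
RPN > 74: Hinge loosening (504), Clip corrosion (150), Plenum binding (75), Coil loosening (450), Contact overheating (168), Fuse deformation (160), Excessive crimp (392).
Sum: 504 + 150 + 75 + 450 + 168 + 160 + 392 = 1899.

1899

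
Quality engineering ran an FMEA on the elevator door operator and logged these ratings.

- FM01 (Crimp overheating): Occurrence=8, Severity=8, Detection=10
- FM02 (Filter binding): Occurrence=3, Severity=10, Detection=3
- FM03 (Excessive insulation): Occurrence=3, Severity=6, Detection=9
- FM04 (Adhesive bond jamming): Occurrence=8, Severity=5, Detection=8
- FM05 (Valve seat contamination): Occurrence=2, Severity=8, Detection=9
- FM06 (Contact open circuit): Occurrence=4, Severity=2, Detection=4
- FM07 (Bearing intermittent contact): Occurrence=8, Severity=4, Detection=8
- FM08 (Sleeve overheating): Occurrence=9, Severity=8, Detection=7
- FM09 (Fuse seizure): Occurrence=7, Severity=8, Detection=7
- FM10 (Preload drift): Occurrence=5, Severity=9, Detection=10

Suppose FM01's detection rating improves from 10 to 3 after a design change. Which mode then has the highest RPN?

FM08

RPN = Severity × Occurrence × Detection:
  FM01: 8 × 8 × 10 = 640
  FM02: 10 × 3 × 3 = 90
  FM03: 6 × 3 × 9 = 162
  FM04: 5 × 8 × 8 = 320
  FM05: 8 × 2 × 9 = 144
  FM06: 2 × 4 × 4 = 32
  FM07: 4 × 8 × 8 = 256
  FM08: 8 × 9 × 7 = 504
  FM09: 8 × 7 × 7 = 392
  FM10: 9 × 5 × 10 = 450
After action: FM01 → 8 × 8 × 3 = 192.
Revised RPNs: FM08=504, FM10=450, FM09=392, FM04=320, FM07=256, FM01=192, FM03=162, FM05=144, FM02=90, FM06=32.
Highest is now FM08 (504).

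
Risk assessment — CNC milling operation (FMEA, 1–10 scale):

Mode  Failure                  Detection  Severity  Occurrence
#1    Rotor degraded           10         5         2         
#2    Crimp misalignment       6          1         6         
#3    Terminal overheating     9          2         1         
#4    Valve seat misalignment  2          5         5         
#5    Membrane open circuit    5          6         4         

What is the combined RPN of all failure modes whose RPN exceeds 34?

RPN = Severity × Occurrence × Detection:
  #1: 5 × 2 × 10 = 100
  #2: 1 × 6 × 6 = 36
  #3: 2 × 1 × 9 = 18
  #4: 5 × 5 × 2 = 50
  #5: 6 × 4 × 5 = 120
RPN > 34: #1 (100), #2 (36), #4 (50), #5 (120).
Sum: 100 + 36 + 50 + 120 = 306.

306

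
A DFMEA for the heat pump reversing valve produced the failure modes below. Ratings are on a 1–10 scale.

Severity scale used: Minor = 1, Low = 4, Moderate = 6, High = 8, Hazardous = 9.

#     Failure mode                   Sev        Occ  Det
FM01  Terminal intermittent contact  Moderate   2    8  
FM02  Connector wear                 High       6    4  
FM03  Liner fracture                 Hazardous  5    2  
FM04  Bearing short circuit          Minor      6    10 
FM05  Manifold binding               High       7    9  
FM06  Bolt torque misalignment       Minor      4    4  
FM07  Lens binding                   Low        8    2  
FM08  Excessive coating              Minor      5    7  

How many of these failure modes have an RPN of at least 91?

3

RPN = Severity × Occurrence × Detection:
  FM01: 6 × 2 × 8 = 96
  FM02: 8 × 6 × 4 = 192
  FM03: 9 × 5 × 2 = 90
  FM04: 1 × 6 × 10 = 60
  FM05: 8 × 7 × 9 = 504
  FM06: 1 × 4 × 4 = 16
  FM07: 4 × 8 × 2 = 64
  FM08: 1 × 5 × 7 = 35
Modes with RPN ≥ 91: FM01 (96), FM02 (192), FM05 (504) → 3.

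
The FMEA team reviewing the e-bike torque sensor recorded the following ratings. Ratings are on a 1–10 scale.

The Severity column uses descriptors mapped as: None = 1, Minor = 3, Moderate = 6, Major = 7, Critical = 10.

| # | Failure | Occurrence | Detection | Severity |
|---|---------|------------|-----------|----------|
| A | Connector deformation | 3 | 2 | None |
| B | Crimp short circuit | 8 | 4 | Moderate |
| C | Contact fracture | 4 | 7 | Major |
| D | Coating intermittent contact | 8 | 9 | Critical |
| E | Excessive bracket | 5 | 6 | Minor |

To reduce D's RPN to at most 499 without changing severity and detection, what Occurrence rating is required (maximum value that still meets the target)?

5

D: S=10, O=8, D=9 → current RPN = 720.
Fixed product = 90. Need 90 × O ≤ 499, so O ≤ 499/90 = 5.54.
Maximum integer Occurrence rating = 5 (gives RPN 450; O=6 would give 540 > 499).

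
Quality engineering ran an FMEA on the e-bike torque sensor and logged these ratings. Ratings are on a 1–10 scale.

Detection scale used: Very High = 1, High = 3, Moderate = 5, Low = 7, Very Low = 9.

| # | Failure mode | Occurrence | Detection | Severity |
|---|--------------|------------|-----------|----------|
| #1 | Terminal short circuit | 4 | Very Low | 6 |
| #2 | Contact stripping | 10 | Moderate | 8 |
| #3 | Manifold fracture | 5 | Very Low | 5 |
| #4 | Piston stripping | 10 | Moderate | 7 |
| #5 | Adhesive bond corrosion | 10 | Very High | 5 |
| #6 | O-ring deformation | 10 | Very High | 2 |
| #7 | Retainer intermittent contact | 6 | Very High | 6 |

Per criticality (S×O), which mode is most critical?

#2

Criticality = Severity × Occurrence:
  #1: 6 × 4 = 24
  #2: 8 × 10 = 80
  #3: 5 × 5 = 25
  #4: 7 × 10 = 70
  #5: 5 × 10 = 50
  #6: 2 × 10 = 20
  #7: 6 × 6 = 36
Highest criticality is 80 → #2.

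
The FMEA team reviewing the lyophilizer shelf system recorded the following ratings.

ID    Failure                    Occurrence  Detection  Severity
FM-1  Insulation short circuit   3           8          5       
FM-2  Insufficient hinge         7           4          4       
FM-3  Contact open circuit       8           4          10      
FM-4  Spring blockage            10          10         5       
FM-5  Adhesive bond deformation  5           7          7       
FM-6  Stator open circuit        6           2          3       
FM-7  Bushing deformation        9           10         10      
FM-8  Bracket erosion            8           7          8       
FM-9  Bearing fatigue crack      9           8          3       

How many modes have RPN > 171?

6

RPN = Severity × Occurrence × Detection:
  FM-1: 5 × 3 × 8 = 120
  FM-2: 4 × 7 × 4 = 112
  FM-3: 10 × 8 × 4 = 320
  FM-4: 5 × 10 × 10 = 500
  FM-5: 7 × 5 × 7 = 245
  FM-6: 3 × 6 × 2 = 36
  FM-7: 10 × 9 × 10 = 900
  FM-8: 8 × 8 × 7 = 448
  FM-9: 3 × 9 × 8 = 216
Modes with RPN > 171: FM-3 (320), FM-4 (500), FM-5 (245), FM-7 (900), FM-8 (448), FM-9 (216) → 6.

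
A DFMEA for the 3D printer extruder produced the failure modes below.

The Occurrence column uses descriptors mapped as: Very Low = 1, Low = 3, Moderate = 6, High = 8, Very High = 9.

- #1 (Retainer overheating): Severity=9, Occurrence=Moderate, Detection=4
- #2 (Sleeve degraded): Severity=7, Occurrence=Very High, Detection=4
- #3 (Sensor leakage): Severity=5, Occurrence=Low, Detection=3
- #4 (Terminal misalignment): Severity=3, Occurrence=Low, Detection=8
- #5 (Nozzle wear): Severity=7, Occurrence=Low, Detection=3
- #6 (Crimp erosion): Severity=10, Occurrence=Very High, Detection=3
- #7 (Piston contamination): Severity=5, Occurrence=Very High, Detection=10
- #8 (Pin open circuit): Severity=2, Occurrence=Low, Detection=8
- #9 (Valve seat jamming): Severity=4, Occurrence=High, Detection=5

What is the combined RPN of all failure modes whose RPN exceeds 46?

1531

RPN = Severity × Occurrence × Detection:
  #1: 9 × 6 × 4 = 216
  #2: 7 × 9 × 4 = 252
  #3: 5 × 3 × 3 = 45
  #4: 3 × 3 × 8 = 72
  #5: 7 × 3 × 3 = 63
  #6: 10 × 9 × 3 = 270
  #7: 5 × 9 × 10 = 450
  #8: 2 × 3 × 8 = 48
  #9: 4 × 8 × 5 = 160
RPN > 46: #1 (216), #2 (252), #4 (72), #5 (63), #6 (270), #7 (450), #8 (48), #9 (160).
Sum: 216 + 252 + 72 + 63 + 270 + 450 + 48 + 160 = 1531.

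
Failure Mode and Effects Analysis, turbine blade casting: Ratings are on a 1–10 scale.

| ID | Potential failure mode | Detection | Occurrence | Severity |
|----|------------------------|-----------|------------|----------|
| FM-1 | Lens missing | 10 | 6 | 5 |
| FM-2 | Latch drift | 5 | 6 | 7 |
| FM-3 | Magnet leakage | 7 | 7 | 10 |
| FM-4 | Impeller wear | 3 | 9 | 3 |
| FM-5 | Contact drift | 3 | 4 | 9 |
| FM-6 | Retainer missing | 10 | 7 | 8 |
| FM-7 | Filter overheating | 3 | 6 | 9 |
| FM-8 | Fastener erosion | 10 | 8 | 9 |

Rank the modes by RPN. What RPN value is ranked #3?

490

RPN = Severity × Occurrence × Detection:
  FM-1: 5 × 6 × 10 = 300
  FM-2: 7 × 6 × 5 = 210
  FM-3: 10 × 7 × 7 = 490
  FM-4: 3 × 9 × 3 = 81
  FM-5: 9 × 4 × 3 = 108
  FM-6: 8 × 7 × 10 = 560
  FM-7: 9 × 6 × 3 = 162
  FM-8: 9 × 8 × 10 = 720
Sorted descending: 720, 560, 490, 300, 210, 162, 108, 81.
The third-highest RPN is 490 (FM-3).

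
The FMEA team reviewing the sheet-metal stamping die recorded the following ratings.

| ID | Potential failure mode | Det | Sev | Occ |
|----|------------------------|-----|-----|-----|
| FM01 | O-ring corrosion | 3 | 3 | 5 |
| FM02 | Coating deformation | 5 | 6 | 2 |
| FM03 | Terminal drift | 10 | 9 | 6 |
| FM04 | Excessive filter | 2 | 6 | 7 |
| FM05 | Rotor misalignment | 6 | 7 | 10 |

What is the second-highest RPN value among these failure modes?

420

RPN = Severity × Occurrence × Detection:
  FM01: 3 × 5 × 3 = 45
  FM02: 6 × 2 × 5 = 60
  FM03: 9 × 6 × 10 = 540
  FM04: 6 × 7 × 2 = 84
  FM05: 7 × 10 × 6 = 420
Sorted descending: 540, 420, 84, 60, 45.
The second-highest RPN is 420 (FM05).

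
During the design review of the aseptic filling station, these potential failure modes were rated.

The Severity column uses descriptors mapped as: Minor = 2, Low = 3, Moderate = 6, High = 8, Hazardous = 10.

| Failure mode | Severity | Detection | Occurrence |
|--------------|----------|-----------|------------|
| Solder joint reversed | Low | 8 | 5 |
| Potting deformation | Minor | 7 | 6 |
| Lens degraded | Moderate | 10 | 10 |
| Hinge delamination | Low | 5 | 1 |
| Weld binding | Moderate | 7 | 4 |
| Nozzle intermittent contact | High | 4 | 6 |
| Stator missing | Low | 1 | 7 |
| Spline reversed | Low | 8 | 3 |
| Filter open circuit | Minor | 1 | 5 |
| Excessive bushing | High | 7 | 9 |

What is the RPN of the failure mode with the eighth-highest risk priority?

RPN = Severity × Occurrence × Detection:
  Solder joint reversed: 3 × 5 × 8 = 120
  Potting deformation: 2 × 6 × 7 = 84
  Lens degraded: 6 × 10 × 10 = 600
  Hinge delamination: 3 × 1 × 5 = 15
  Weld binding: 6 × 4 × 7 = 168
  Nozzle intermittent contact: 8 × 6 × 4 = 192
  Stator missing: 3 × 7 × 1 = 21
  Spline reversed: 3 × 3 × 8 = 72
  Filter open circuit: 2 × 5 × 1 = 10
  Excessive bushing: 8 × 9 × 7 = 504
Sorted descending: 600, 504, 192, 168, 120, 84, 72, 21, 15, 10.
The eighth-highest RPN is 21 (Stator missing).

21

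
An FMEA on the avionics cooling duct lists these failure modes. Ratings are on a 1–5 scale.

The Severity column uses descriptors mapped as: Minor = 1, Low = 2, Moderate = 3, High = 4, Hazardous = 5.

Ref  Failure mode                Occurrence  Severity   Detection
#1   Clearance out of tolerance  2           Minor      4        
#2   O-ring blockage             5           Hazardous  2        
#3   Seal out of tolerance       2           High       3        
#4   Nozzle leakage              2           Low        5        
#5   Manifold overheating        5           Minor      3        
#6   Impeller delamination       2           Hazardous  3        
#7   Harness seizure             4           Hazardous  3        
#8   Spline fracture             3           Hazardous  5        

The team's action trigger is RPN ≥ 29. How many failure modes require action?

4

RPN = Severity × Occurrence × Detection:
  #1: 1 × 2 × 4 = 8
  #2: 5 × 5 × 2 = 50
  #3: 4 × 2 × 3 = 24
  #4: 2 × 2 × 5 = 20
  #5: 1 × 5 × 3 = 15
  #6: 5 × 2 × 3 = 30
  #7: 5 × 4 × 3 = 60
  #8: 5 × 3 × 5 = 75
Modes with RPN ≥ 29: #2 (50), #6 (30), #7 (60), #8 (75) → 4.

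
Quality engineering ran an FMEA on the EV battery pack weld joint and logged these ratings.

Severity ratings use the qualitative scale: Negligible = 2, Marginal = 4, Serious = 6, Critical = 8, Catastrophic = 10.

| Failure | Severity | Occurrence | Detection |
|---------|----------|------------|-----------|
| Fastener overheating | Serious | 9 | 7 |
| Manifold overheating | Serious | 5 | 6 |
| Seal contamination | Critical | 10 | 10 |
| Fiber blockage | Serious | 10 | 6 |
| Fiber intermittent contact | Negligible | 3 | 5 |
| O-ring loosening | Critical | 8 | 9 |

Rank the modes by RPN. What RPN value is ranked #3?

378

RPN = Severity × Occurrence × Detection:
  Fastener overheating: 6 × 9 × 7 = 378
  Manifold overheating: 6 × 5 × 6 = 180
  Seal contamination: 8 × 10 × 10 = 800
  Fiber blockage: 6 × 10 × 6 = 360
  Fiber intermittent contact: 2 × 3 × 5 = 30
  O-ring loosening: 8 × 8 × 9 = 576
Sorted descending: 800, 576, 378, 360, 180, 30.
The third-highest RPN is 378 (Fastener overheating).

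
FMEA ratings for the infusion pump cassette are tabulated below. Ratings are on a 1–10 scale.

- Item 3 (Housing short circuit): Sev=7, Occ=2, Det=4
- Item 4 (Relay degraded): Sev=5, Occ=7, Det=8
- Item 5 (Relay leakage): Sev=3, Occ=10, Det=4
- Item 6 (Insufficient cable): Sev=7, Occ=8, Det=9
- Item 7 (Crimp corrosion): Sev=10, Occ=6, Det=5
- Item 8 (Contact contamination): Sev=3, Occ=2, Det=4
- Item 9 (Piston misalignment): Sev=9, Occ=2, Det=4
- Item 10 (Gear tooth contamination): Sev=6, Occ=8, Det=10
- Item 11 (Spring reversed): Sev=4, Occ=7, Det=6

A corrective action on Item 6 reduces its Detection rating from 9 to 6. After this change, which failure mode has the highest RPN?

Item 10

RPN = Severity × Occurrence × Detection:
  Item 3: 7 × 2 × 4 = 56
  Item 4: 5 × 7 × 8 = 280
  Item 5: 3 × 10 × 4 = 120
  Item 6: 7 × 8 × 9 = 504
  Item 7: 10 × 6 × 5 = 300
  Item 8: 3 × 2 × 4 = 24
  Item 9: 9 × 2 × 4 = 72
  Item 10: 6 × 8 × 10 = 480
  Item 11: 4 × 7 × 6 = 168
After action: Item 6 → 7 × 8 × 6 = 336.
Revised RPNs: Item 10=480, Item 6=336, Item 7=300, Item 4=280, Item 11=168, Item 5=120, Item 9=72, Item 3=56, Item 8=24.
Highest is now Item 10 (480).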